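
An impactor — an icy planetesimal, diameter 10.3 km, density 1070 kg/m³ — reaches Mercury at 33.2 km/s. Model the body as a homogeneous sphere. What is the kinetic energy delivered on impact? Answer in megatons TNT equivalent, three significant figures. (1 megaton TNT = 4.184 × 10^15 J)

d = 10300 m; v = 33200 m/s.
Mass m = (π/6) ρ d³ = (π/6) × 1070 × (10300)³ = 6.122 × 10^14 kg
E = ½ m v² = 0.5 × 6.122 × 10^14 × (33200)² = 3.374 × 10^23 J
   = 3.374 × 10^23 / 4.184×10^15 = 8.064 × 10^7 Mt

E ≈ 8.06 × 10^7 Mt TNT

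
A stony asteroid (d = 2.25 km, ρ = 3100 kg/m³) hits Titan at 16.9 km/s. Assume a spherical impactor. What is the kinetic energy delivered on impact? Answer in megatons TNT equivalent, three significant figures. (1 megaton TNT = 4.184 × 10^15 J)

E ≈ 6.31 × 10^5 Mt TNT

d = 2250 m; v = 16900 m/s.
Mass m = (π/6) ρ d³ = (π/6) × 3100 × (2250)³ = 1.849 × 10^13 kg
E = ½ m v² = 0.5 × 1.849 × 10^13 × (16900)² = 2.640 × 10^21 J
   = 2.640 × 10^21 / 4.184×10^15 = 6.310 × 10^5 Mt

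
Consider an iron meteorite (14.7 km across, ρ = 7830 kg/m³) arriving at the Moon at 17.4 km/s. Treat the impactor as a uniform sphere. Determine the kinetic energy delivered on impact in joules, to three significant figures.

E ≈ 1.97 × 10^24 J

d = 14700 m; v = 17400 m/s.
Mass m = (π/6) ρ d³ = (π/6) × 7830 × (14700)³ = 1.302 × 10^16 kg
E = ½ m v² = 0.5 × 1.302 × 10^16 × (17400)² = 1.971 × 10^24 J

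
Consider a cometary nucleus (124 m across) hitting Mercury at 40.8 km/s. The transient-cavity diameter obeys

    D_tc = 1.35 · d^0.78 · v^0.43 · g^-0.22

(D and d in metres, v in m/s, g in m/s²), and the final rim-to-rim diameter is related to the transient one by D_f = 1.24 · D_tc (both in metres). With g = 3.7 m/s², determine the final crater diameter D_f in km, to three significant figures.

v = 40800 m/s.
d^0.78 = 124^0.78 = 42.94
v^0.43 = 40800^0.43 = 96.07
g^-0.22 = 3.7^-0.22 = 0.7499
D_tc = 1.35 × 42.94 × 96.07 × 0.7499 = 4176 m
D_f = 1.24 × 4176 = 5178 m
     = 5.178 km

D_f ≈ 5.18 km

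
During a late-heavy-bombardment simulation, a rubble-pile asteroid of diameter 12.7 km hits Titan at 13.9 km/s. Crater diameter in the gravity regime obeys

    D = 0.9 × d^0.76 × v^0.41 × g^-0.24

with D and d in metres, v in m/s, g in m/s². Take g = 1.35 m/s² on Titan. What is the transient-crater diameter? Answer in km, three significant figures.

D ≈ 55.0 km

In SI units: d = 12700 m, v = 13900 m/s.
d^0.76 = 12700^0.76 = 1315
v^0.41 = 13900^0.41 = 49.96
g^-0.24 = 1.35^-0.24 = 0.9305
D = 0.9 × 1315 × 49.96 × 0.9305 = 55018 m
   = 55.02 km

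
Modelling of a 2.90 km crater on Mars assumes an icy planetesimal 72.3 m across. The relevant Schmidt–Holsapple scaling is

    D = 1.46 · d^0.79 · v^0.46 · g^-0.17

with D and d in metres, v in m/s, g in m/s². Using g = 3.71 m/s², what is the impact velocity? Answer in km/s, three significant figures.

v ≈ 15.4 km/s

Rearranging for v: v = [D / (1.46 · 72.3^0.79 · 3.71^-0.17)]^(1/0.46).
D = 2900 m.
72.3^0.79 = 29.43
3.71^-0.17 = 0.8002
Denominator = 1.46 × 29.43 × 0.8002 = 34.38
D / 34.38 = 2900 / 34.38 = 84.35
v = 84.35^(1/0.46) = 84.35^2.1739 = 15386 m/s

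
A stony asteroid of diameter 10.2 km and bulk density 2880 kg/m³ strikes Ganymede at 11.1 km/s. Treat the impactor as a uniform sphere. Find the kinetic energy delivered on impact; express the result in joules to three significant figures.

E ≈ 9.86 × 10^22 J

d = 10200 m; v = 11100 m/s.
Mass m = (π/6) ρ d³ = (π/6) × 2880 × (10200)³ = 1.600 × 10^15 kg
E = ½ m v² = 0.5 × 1.600 × 10^15 × (11100)² = 9.857 × 10^22 J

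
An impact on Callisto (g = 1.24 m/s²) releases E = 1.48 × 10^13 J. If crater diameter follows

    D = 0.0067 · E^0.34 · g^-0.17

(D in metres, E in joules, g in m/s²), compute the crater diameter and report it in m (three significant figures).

D ≈ 194 m

E^0.34 = (1.48 × 10^13)^0.34 = 3.005 × 10^4
g^-0.17 = 1.24^-0.17 = 0.9641
D = 0.0067 × 3.005 × 10^4 × 0.9641 = 194.1 m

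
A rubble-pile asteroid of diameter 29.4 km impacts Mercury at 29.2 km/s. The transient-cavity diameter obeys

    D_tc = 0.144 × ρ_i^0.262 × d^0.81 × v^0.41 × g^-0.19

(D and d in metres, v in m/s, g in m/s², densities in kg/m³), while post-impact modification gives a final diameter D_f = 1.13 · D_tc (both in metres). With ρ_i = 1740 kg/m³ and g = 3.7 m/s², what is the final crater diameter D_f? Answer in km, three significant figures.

In SI: d = 29400 m, v = 29200 m/s.
ρ_i^0.262 = 1740^0.262 = 7.064
d^0.81 = 29400^0.81 = 4163
v^0.41 = 29200^0.41 = 67.73
g^-0.19 = 3.7^-0.19 = 0.7799
D_tc = 0.144 × 7.064 × 4163 × 67.73 × 0.7799 = 2.237 × 10^5 m
D_f = 1.13 × 2.237 × 10^5 = 2.528 × 10^5 m
     = 252.8 km

D_f ≈ 253 km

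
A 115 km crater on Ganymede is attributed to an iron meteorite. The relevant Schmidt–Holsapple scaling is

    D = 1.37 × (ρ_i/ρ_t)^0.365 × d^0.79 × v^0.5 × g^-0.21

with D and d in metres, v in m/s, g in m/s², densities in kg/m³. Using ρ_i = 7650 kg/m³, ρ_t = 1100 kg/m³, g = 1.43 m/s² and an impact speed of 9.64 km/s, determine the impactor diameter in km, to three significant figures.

Rearranging for d: d = [D / (1.37 · (7650/1100)^0.365 · 9640^0.5 · 1.43^-0.21)]^(1/0.79).
D = 115000 m.
(7650/1100)^0.365 = 2.030
9640^0.5 = 98.18
1.43^-0.21 = 0.9276
Denominator = 1.37 × 2.030 × 98.18 × 0.9276 = 253.3
D / 253.3 = 115000 / 253.3 = 454.0
d = 454.0^(1/0.79) = 454.0^1.2658 = 2308 m

d ≈ 2.31 km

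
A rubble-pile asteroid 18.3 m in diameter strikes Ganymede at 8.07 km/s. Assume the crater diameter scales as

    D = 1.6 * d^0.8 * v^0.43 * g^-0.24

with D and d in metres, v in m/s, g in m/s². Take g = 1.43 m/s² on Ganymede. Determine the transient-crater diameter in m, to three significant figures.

In SI units: v = 8070 m/s.
d^0.8 = 18.3^0.8 = 10.23
v^0.43 = 8070^0.43 = 47.86
g^-0.24 = 1.43^-0.24 = 0.9177
D = 1.6 × 10.23 × 47.86 × 0.9177 = 718.9 m

D ≈ 719 m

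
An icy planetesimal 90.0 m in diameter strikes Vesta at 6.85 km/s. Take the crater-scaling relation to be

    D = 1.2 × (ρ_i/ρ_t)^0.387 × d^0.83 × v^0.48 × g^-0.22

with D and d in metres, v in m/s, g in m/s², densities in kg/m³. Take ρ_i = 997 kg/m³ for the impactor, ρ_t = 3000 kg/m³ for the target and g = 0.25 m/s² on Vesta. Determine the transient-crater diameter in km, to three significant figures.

In SI units: v = 6850 m/s.
(ρ_i/ρ_t)^0.387 = (997/3000)^0.387 = 0.6529
d^0.83 = 90^0.83 = 41.88
v^0.48 = 6850^0.48 = 69.36
g^-0.22 = 0.25^-0.22 = 1.357
D = 1.2 × 0.6529 × 41.88 × 69.36 × 1.357 = 3088 m
   = 3.088 km

D ≈ 3.09 km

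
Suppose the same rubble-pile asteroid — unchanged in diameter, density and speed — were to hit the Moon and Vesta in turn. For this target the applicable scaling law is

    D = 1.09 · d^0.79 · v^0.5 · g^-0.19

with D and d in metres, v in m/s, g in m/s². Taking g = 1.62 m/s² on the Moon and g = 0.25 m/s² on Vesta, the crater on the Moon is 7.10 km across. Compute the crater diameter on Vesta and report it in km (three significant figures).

D ≈ 10.1 km

All impactor-dependent factors cancel in the ratio, leaving D_Vesta/D_Moon = (g_Vesta/g_Moon)^-0.19.
(0.25/1.62)^-0.19 = 0.1543^-0.19 = 1.426
D_Vesta = 1.426 × 7.10 km = 10.1 km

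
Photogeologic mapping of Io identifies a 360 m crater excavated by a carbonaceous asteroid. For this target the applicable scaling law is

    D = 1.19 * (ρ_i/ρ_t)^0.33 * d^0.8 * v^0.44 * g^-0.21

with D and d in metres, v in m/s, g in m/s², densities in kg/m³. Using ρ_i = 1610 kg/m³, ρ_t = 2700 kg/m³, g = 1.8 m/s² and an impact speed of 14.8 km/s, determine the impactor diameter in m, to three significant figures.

d ≈ 9.27 m

Rearranging for d: d = [D / (1.19 · (1610/2700)^0.33 · 14800^0.44 · 1.8^-0.21)]^(1/0.8).
(1610/2700)^0.33 = 0.8431
14800^0.44 = 68.38
1.8^-0.21 = 0.8839
Denominator = 1.19 × 0.8431 × 68.38 × 0.8839 = 60.64
D / 60.64 = 360 / 60.64 = 5.937
d = 5.937^(1/0.8) = 5.937^1.25 = 9.267 m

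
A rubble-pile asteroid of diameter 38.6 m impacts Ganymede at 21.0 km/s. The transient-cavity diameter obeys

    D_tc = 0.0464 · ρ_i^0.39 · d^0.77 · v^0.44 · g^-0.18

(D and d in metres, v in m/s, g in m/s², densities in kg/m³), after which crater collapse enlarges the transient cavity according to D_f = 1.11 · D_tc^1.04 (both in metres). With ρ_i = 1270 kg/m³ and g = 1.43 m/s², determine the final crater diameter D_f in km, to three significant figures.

D_f ≈ 1.37 km

v = 21000 m/s.
ρ_i^0.39 = 1270^0.39 = 16.24
d^0.77 = 38.6^0.77 = 16.66
v^0.44 = 21000^0.44 = 79.76
g^-0.18 = 1.43^-0.18 = 0.9376
D_tc = 0.0464 × 16.24 × 16.66 × 79.76 × 0.9376 = 938.8 m
D_f = 1.11 × (938.8)^1.04 = 1370 m
     = 1.370 km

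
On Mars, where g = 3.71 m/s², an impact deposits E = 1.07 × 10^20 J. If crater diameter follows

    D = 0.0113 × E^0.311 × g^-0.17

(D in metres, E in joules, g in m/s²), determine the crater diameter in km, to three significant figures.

D ≈ 15.3 km

E^0.311 = (1.07 × 10^20)^0.311 = 1.695 × 10^6
g^-0.17 = 3.71^-0.17 = 0.8002
D = 0.0113 × 1.695 × 10^6 × 0.8002 = 15327 m
   = 15.33 km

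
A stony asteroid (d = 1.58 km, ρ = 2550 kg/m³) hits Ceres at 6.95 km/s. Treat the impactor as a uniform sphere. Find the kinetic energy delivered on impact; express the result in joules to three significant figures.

d = 1580 m; v = 6950 m/s.
Mass m = (π/6) ρ d³ = (π/6) × 2550 × (1580)³ = 5.266 × 10^12 kg
E = ½ m v² = 0.5 × 5.266 × 10^12 × (6950)² = 1.272 × 10^20 J

E ≈ 1.27 × 10^20 J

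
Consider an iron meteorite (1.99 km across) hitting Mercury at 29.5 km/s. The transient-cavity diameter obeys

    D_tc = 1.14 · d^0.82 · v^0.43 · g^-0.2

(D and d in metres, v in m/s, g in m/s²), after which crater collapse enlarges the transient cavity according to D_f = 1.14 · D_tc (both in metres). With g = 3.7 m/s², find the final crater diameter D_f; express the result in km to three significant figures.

D_f ≈ 42.4 km

In SI: d = 1990 m, v = 29500 m/s.
d^0.82 = 1990^0.82 = 507.1
v^0.43 = 29500^0.43 = 83.56
g^-0.2 = 3.7^-0.2 = 0.7698
D_tc = 1.14 × 507.1 × 83.56 × 0.7698 = 37190 m
D_f = 1.14 × 37190 = 42397 m
     = 42.40 km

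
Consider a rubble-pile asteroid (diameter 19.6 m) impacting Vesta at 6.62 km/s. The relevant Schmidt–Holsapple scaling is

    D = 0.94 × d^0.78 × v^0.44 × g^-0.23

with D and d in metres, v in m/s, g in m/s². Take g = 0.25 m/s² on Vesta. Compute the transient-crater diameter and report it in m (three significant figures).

D ≈ 632 m

In SI units: v = 6620 m/s.
d^0.78 = 19.6^0.78 = 10.18
v^0.44 = 6620^0.44 = 47.99
g^-0.23 = 0.25^-0.23 = 1.376
D = 0.94 × 10.18 × 47.99 × 1.376 = 631.9 m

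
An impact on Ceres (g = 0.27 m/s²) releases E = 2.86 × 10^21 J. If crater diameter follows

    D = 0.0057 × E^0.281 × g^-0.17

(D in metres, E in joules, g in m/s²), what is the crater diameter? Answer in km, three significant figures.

D ≈ 7.62 km

E^0.281 = (2.86 × 10^21)^0.281 = 1.070 × 10^6
g^-0.17 = 0.27^-0.17 = 1.249
D = 0.0057 × 1.070 × 10^6 × 1.249 = 7618 m
   = 7.618 km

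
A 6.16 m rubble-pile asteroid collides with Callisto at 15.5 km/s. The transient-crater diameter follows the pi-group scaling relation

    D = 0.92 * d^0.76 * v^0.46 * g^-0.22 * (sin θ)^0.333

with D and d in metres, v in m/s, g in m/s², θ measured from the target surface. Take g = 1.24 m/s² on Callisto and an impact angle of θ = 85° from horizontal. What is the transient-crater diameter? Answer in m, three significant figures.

D ≈ 295 m

In SI units: v = 15500 m/s.
d^0.76 = 6.16^0.76 = 3.982
v^0.46 = 15500^0.46 = 84.64
g^-0.22 = 1.24^-0.22 = 0.9538
(sin 85°)^0.333 = 0.9962^0.333 = 0.9987
D = 0.92 × 3.982 × 84.64 × 0.9538 × 0.9987 = 295.4 m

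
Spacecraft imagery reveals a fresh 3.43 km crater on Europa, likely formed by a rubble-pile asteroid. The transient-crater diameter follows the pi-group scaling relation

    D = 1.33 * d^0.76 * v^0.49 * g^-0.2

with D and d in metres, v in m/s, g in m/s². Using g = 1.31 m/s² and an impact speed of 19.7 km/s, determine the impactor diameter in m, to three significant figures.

Rearranging for d: d = [D / (1.33 · 19700^0.49 · 1.31^-0.2)]^(1/0.76).
D = 3430 m.
19700^0.49 = 127.1
1.31^-0.2 = 0.9474
Denominator = 1.33 × 127.1 × 0.9474 = 160.2
D / 160.2 = 3430 / 160.2 = 21.41
d = 21.41^(1/0.76) = 21.41^1.3158 = 56.34 m

d ≈ 56.3 m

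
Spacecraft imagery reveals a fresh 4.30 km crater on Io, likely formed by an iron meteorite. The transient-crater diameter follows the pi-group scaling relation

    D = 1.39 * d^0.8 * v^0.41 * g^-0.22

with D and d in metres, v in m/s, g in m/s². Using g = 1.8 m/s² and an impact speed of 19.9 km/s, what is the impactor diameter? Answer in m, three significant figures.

Rearranging for d: d = [D / (1.39 · 19900^0.41 · 1.8^-0.22)]^(1/0.8).
D = 4300 m.
19900^0.41 = 57.88
1.8^-0.22 = 0.8787
Denominator = 1.39 × 57.88 × 0.8787 = 70.69
D / 70.69 = 4300 / 70.69 = 60.83
d = 60.83^(1/0.8) = 60.83^1.25 = 169.9 m

d ≈ 170 m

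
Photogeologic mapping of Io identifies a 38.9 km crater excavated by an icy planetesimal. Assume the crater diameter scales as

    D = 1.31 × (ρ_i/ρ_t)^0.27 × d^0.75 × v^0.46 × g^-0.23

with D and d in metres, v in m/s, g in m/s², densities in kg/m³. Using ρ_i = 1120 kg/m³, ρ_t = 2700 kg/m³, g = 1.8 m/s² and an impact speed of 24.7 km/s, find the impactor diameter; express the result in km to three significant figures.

Rearranging for d: d = [D / (1.31 · (1120/2700)^0.27 · 24700^0.46 · 1.8^-0.23)]^(1/0.75).
D = 38900 m.
(1120/2700)^0.27 = 0.7885
24700^0.46 = 104.9
1.8^-0.23 = 0.8735
Denominator = 1.31 × 0.7885 × 104.9 × 0.8735 = 94.65
D / 94.65 = 38900 / 94.65 = 411.0
d = 411.0^(1/0.75) = 411.0^1.3333 = 3055 m

d ≈ 3.06 km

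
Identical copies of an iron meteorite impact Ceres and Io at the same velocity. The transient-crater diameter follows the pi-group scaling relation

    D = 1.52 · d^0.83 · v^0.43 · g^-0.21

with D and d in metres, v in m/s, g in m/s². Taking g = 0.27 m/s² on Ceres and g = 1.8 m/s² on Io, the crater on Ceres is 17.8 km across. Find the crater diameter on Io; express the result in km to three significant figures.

D ≈ 12.0 km

All impactor-dependent factors cancel in the ratio, leaving D_Io/D_Ceres = (g_Io/g_Ceres)^-0.21.
(1.8/0.27)^-0.21 = 6.667^-0.21 = 0.6714
D_Io = 0.6714 × 17.8 km = 12.0 km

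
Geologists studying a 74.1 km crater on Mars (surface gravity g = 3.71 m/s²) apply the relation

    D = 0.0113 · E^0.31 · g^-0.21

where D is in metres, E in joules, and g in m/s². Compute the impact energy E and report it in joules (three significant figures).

Rearranging: E = [D / (0.0113 · g^-0.21)]^(1/0.31).
D = 74100 m.
g^-0.21 = 3.71^-0.21 = 0.7593
D / (0.0113 × 0.7593) = 74100 / (8.580 × 10^-3) = 8.636 × 10^6
E = (8.636 × 10^6)^3.2258 = 2.372 × 10^22 J

E ≈ 2.37 × 10^22 J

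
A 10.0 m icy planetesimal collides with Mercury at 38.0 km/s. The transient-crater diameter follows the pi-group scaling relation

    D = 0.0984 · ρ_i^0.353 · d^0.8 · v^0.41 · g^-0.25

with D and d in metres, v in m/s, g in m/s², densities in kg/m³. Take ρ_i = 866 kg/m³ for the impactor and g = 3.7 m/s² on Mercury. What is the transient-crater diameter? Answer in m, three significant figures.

D ≈ 368 m

In SI units: v = 38000 m/s.
ρ_i^0.353 = 866^0.353 = 10.89
d^0.8 = 10^0.8 = 6.310
v^0.41 = 38000^0.41 = 75.46
g^-0.25 = 3.7^-0.25 = 0.7210
D = 0.0984 × 10.89 × 6.310 × 75.46 × 0.7210 = 367.9 m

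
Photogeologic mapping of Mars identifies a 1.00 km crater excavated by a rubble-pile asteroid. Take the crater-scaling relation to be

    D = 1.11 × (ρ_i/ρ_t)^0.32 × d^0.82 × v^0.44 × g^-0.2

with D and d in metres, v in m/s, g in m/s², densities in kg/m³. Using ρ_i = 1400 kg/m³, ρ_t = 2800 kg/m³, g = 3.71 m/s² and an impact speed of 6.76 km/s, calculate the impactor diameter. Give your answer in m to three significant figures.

Rearranging for d: d = [D / (1.11 · (1400/2800)^0.32 · 6760^0.44 · 3.71^-0.2)]^(1/0.82).
D = 1000 m.
(1400/2800)^0.32 = 0.8011
6760^0.44 = 48.44
3.71^-0.2 = 0.7694
Denominator = 1.11 × 0.8011 × 48.44 × 0.7694 = 33.14
D / 33.14 = 1000 / 33.14 = 30.18
d = 30.18^(1/0.82) = 30.18^1.2195 = 63.76 m

d ≈ 63.8 m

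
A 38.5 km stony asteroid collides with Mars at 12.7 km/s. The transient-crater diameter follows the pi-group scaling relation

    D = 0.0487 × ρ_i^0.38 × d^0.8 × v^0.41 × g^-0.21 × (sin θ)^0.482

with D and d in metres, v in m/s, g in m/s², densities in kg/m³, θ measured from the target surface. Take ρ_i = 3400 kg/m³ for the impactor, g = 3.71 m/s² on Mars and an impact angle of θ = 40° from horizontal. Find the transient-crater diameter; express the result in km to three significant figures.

D ≈ 147 km

In SI units: d = 38500 m, v = 12700 m/s.
ρ_i^0.38 = 3400^0.38 = 21.98
d^0.8 = 38500^0.8 = 4660
v^0.41 = 12700^0.41 = 48.15
g^-0.21 = 3.71^-0.21 = 0.7593
(sin 40°)^0.482 = 0.6428^0.482 = 0.8082
D = 0.0487 × 21.98 × 4660 × 48.15 × 0.7593 × 0.8082 = 1.474 × 10^5 m
   = 147.4 km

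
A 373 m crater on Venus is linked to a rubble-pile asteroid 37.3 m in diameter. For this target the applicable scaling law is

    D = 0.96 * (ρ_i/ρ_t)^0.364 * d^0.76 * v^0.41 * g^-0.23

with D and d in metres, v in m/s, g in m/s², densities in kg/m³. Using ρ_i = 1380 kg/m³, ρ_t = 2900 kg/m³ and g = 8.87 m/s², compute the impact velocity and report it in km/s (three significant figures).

v ≈ 16.6 km/s

Rearranging for v: v = [D / (0.96 · (1380/2900)^0.364 · 37.3^0.76 · 8.87^-0.23)]^(1/0.41).
(1380/2900)^0.364 = 0.7631
37.3^0.76 = 15.65
8.87^-0.23 = 0.6053
Denominator = 0.96 × 0.7631 × 15.65 × 0.6053 = 6.940
D / 6.940 = 373 / 6.940 = 53.75
v = 53.75^(1/0.41) = 53.75^2.439 = 16611 m/s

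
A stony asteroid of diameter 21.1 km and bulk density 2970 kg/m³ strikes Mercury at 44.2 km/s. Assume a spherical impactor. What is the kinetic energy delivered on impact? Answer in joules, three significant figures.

E ≈ 1.43 × 10^25 J

d = 21100 m; v = 44200 m/s.
Mass m = (π/6) ρ d³ = (π/6) × 2970 × (21100)³ = 1.461 × 10^16 kg
E = ½ m v² = 0.5 × 1.461 × 10^16 × (44200)² = 1.427 × 10^25 J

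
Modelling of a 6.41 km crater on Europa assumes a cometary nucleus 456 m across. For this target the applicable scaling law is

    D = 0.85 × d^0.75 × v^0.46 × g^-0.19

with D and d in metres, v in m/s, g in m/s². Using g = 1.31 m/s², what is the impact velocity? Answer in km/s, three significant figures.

v ≈ 13.9 km/s

Rearranging for v: v = [D / (0.85 · 456^0.75 · 1.31^-0.19)]^(1/0.46).
D = 6410 m.
456^0.75 = 98.68
1.31^-0.19 = 0.9500
Denominator = 0.85 × 98.68 × 0.9500 = 79.68
D / 79.68 = 6410 / 79.68 = 80.45
v = 80.45^(1/0.46) = 80.45^2.1739 = 13881 m/s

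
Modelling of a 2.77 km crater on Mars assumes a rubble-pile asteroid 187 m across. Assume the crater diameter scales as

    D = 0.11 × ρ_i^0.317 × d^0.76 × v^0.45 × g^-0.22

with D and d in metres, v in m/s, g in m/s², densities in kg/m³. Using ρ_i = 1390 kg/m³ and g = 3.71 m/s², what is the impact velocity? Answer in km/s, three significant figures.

v ≈ 10.2 km/s

Rearranging for v: v = [D / (0.11 · 1390^0.317 · 187^0.76 · 3.71^-0.22)]^(1/0.45).
D = 2770 m.
1390^0.317 = 9.916
187^0.76 = 53.28
3.71^-0.22 = 0.7494
Denominator = 0.11 × 9.916 × 53.28 × 0.7494 = 43.55
D / 43.55 = 2770 / 43.55 = 63.61
v = 63.61^(1/0.45) = 63.61^2.2222 = 10181 m/s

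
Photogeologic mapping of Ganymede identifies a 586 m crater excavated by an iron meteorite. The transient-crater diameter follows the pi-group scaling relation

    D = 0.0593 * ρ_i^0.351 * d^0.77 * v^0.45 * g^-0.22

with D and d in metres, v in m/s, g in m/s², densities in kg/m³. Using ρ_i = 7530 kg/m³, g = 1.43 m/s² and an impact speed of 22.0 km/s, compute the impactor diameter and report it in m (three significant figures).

Rearranging for d: d = [D / (0.0593 · 7530^0.351 · 22000^0.45 · 1.43^-0.22)]^(1/0.77).
7530^0.351 = 22.95
22000^0.45 = 89.97
1.43^-0.22 = 0.9243
Denominator = 0.0593 × 22.95 × 89.97 × 0.9243 = 113.2
D / 113.2 = 586 / 113.2 = 5.177
d = 5.177^(1/0.77) = 5.177^1.2987 = 8.460 m

d ≈ 8.46 m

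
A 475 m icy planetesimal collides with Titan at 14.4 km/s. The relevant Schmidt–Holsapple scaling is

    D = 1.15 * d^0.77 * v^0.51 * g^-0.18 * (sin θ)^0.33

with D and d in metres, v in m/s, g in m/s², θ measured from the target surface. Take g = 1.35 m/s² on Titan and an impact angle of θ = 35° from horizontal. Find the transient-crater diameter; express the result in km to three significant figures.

In SI units: v = 14400 m/s.
d^0.77 = 475^0.77 = 115.1
v^0.51 = 14400^0.51 = 132.1
g^-0.18 = 1.35^-0.18 = 0.9474
(sin 35°)^0.33 = 0.5736^0.33 = 0.8324
D = 1.15 × 115.1 × 132.1 × 0.9474 × 0.8324 = 13789 m
   = 13.79 km

D ≈ 13.8 km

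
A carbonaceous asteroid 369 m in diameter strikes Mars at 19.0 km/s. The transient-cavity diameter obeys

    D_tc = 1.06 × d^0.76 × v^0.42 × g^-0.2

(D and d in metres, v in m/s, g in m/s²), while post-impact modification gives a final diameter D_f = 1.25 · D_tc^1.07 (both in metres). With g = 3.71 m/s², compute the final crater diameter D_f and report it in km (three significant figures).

v = 19000 m/s.
d^0.76 = 369^0.76 = 89.32
v^0.42 = 19000^0.42 = 62.67
g^-0.2 = 3.71^-0.2 = 0.7694
D_tc = 1.06 × 89.32 × 62.67 × 0.7694 = 4565 m
D_f = 1.25 × (4565)^1.07 = 10292 m
     = 10.29 km

D_f ≈ 10.3 km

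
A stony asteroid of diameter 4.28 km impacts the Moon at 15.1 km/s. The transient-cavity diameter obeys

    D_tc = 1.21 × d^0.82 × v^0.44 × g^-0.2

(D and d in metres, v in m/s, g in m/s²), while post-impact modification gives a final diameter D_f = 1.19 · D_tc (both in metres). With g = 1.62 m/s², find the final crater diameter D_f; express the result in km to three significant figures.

D_f ≈ 85.7 km

In SI: d = 4280 m, v = 15100 m/s.
d^0.82 = 4280^0.82 = 950.1
v^0.44 = 15100^0.44 = 68.98
g^-0.2 = 1.62^-0.2 = 0.9080
D_tc = 1.21 × 950.1 × 68.98 × 0.9080 = 72010 m
D_f = 1.19 × 72010 = 85692 m
     = 85.69 km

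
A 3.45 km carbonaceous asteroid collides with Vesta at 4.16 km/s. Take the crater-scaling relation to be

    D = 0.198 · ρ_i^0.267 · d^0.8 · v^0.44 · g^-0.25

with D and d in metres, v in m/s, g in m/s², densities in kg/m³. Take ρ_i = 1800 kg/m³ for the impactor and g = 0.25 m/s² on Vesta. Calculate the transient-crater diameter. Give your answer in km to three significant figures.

In SI units: d = 3450 m, v = 4160 m/s.
ρ_i^0.267 = 1800^0.267 = 7.399
d^0.8 = 3450^0.8 = 676.5
v^0.44 = 4160^0.44 = 39.12
g^-0.25 = 0.25^-0.25 = 1.414
D = 0.198 × 7.399 × 676.5 × 39.12 × 1.414 = 54822 m
   = 54.82 km

D ≈ 54.8 km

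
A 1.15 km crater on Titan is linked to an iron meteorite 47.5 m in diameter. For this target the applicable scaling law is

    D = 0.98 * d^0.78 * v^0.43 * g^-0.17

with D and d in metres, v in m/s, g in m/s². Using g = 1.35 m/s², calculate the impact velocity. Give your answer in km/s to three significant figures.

Rearranging for v: v = [D / (0.98 · 47.5^0.78 · 1.35^-0.17)]^(1/0.43).
D = 1150 m.
47.5^0.78 = 20.32
1.35^-0.17 = 0.9503
Denominator = 0.98 × 20.32 × 0.9503 = 18.92
D / 18.92 = 1150 / 18.92 = 60.78
v = 60.78^(1/0.43) = 60.78^2.3256 = 14071 m/s

v ≈ 14.1 km/s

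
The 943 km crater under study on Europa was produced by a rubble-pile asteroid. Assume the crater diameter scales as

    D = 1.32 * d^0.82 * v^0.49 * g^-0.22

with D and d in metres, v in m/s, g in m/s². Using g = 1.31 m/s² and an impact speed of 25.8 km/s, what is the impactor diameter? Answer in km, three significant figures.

d ≈ 34.2 km

Rearranging for d: d = [D / (1.32 · 25800^0.49 · 1.31^-0.22)]^(1/0.82).
D = 943000 m.
25800^0.49 = 145.1
1.31^-0.22 = 0.9423
Denominator = 1.32 × 145.1 × 0.9423 = 180.5
D / 180.5 = 943000 / 180.5 = 5224
d = 5224^(1/0.82) = 5224^1.2195 = 34206 m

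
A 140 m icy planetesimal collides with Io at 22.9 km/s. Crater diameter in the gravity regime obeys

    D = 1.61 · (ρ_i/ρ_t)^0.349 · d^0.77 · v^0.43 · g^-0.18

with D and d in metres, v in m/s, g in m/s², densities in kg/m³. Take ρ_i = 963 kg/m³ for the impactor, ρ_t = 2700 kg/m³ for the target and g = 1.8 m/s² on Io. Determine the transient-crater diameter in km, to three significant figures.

In SI units: v = 22900 m/s.
(ρ_i/ρ_t)^0.349 = (963/2700)^0.349 = 0.6978
d^0.77 = 140^0.77 = 44.93
v^0.43 = 22900^0.43 = 74.94
g^-0.18 = 1.8^-0.18 = 0.8996
D = 1.61 × 0.6978 × 44.93 × 74.94 × 0.8996 = 3403 m
   = 3.403 km

D ≈ 3.40 km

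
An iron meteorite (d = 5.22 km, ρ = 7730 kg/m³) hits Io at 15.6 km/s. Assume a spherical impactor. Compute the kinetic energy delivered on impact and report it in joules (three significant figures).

E ≈ 7.01 × 10^22 J

d = 5220 m; v = 15600 m/s.
Mass m = (π/6) ρ d³ = (π/6) × 7730 × (5220)³ = 5.757 × 10^14 kg
E = ½ m v² = 0.5 × 5.757 × 10^14 × (15600)² = 7.005 × 10^22 J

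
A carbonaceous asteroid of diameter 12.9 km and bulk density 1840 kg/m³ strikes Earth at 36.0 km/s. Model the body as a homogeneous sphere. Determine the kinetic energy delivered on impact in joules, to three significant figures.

d = 12900 m; v = 36000 m/s.
Mass m = (π/6) ρ d³ = (π/6) × 1840 × (12900)³ = 2.068 × 10^15 kg
E = ½ m v² = 0.5 × 2.068 × 10^15 × (36000)² = 1.340 × 10^24 J

E ≈ 1.34 × 10^24 J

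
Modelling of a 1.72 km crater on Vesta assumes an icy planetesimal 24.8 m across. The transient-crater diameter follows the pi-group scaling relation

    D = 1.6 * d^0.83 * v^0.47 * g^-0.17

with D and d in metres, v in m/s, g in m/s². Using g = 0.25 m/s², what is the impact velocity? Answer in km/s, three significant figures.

v ≈ 5.88 km/s

Rearranging for v: v = [D / (1.6 · 24.8^0.83 · 0.25^-0.17)]^(1/0.47).
D = 1720 m.
24.8^0.83 = 14.37
0.25^-0.17 = 1.266
Denominator = 1.6 × 14.37 × 1.266 = 29.11
D / 29.11 = 1720 / 29.11 = 59.09
v = 59.09^(1/0.47) = 59.09^2.1277 = 5878 m/s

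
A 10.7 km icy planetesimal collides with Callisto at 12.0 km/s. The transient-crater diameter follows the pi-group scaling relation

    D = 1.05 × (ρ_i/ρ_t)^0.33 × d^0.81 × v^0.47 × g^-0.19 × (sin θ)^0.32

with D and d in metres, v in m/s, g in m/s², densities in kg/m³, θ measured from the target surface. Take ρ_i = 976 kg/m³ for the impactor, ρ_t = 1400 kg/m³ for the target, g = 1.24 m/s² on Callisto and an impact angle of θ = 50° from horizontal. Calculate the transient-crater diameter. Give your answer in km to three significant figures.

In SI units: d = 10700 m, v = 12000 m/s.
(ρ_i/ρ_t)^0.33 = (976/1400)^0.33 = 0.8878
d^0.81 = 10700^0.81 = 1836
v^0.47 = 12000^0.47 = 82.64
g^-0.19 = 1.24^-0.19 = 0.9600
(sin 50°)^0.32 = 0.7660^0.32 = 0.9182
D = 1.05 × 0.8878 × 1836 × 82.64 × 0.9600 × 0.9182 = 1.247 × 10^5 m
   = 124.7 km

D ≈ 125 km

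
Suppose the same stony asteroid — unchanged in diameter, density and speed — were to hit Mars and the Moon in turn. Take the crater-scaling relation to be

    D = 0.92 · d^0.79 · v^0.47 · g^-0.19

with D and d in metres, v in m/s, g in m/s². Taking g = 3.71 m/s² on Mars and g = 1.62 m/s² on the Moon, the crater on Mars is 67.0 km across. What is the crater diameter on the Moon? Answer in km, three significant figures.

All impactor-dependent factors cancel in the ratio, leaving D_Moon/D_Mars = (g_Moon/g_Mars)^-0.19.
(1.62/3.71)^-0.19 = 0.4367^-0.19 = 1.170
D_Moon = 1.170 × 67.0 km = 78.4 km

D ≈ 78.4 km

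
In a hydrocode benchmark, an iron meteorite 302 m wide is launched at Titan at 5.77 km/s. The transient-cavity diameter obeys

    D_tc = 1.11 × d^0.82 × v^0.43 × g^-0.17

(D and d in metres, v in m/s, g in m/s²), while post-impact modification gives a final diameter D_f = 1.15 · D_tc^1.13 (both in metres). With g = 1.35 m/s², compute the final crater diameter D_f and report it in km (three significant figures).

D_f ≈ 16.3 km

v = 5770 m/s.
d^0.82 = 302^0.82 = 108.0
v^0.43 = 5770^0.43 = 41.43
g^-0.17 = 1.35^-0.17 = 0.9503
D_tc = 1.11 × 108.0 × 41.43 × 0.9503 = 4720 m
D_f = 1.15 × (4720)^1.13 = 16302 m
     = 16.30 km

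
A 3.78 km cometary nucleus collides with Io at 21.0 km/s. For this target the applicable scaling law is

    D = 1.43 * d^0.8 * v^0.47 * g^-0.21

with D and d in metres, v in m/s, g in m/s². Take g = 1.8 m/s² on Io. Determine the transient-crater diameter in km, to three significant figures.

In SI units: d = 3780 m, v = 21000 m/s.
d^0.8 = 3780^0.8 = 727.8
v^0.47 = 21000^0.47 = 107.5
g^-0.21 = 1.8^-0.21 = 0.8839
D = 1.43 × 727.8 × 107.5 × 0.8839 = 98892 m
   = 98.89 km

D ≈ 98.9 km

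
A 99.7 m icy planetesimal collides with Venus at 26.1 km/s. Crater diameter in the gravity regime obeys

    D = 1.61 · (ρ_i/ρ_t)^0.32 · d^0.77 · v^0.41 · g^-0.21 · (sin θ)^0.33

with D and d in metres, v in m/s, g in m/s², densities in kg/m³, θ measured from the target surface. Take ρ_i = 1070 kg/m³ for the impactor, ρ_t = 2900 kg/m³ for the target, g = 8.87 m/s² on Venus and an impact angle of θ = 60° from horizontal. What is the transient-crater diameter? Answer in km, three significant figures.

In SI units: v = 26100 m/s.
(ρ_i/ρ_t)^0.32 = (1070/2900)^0.32 = 0.7268
d^0.77 = 99.7^0.77 = 34.59
v^0.41 = 26100^0.41 = 64.69
g^-0.21 = 8.87^-0.21 = 0.6323
(sin 60°)^0.33 = 0.8660^0.33 = 0.9536
D = 1.61 × 0.7268 × 34.59 × 64.69 × 0.6323 × 0.9536 = 1579 m
   = 1.579 km

D ≈ 1.58 km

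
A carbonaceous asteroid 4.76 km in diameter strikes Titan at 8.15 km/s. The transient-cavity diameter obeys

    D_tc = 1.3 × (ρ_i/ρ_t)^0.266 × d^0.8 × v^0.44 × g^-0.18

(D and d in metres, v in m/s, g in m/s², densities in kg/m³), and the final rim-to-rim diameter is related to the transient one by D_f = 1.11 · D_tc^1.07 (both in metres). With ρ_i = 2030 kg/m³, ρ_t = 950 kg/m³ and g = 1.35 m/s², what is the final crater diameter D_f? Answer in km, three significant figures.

D_f ≈ 168 km

In SI: d = 4760 m, v = 8150 m/s.
(ρ_i/ρ_t)^0.266 = (2030/950)^0.266 = 1.224
d^0.8 = 4760^0.8 = 875.2
v^0.44 = 8150^0.44 = 52.59
g^-0.18 = 1.35^-0.18 = 0.9474
D_tc = 1.3 × 1.224 × 875.2 × 52.59 × 0.9474 = 69390 m
D_f = 1.11 × (69390)^1.07 = 1.681 × 10^5 m
     = 168.1 km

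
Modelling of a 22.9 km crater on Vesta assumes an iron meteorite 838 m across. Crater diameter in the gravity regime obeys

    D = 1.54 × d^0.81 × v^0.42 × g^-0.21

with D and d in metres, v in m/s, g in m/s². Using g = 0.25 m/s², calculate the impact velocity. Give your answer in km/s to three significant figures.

Rearranging for v: v = [D / (1.54 · 838^0.81 · 0.25^-0.21)]^(1/0.42).
D = 22900 m.
838^0.81 = 233.3
0.25^-0.21 = 1.338
Denominator = 1.54 × 233.3 × 1.338 = 480.7
D / 480.7 = 22900 / 480.7 = 47.64
v = 47.64^(1/0.42) = 47.64^2.381 = 9891 m/s

v ≈ 9.89 km/s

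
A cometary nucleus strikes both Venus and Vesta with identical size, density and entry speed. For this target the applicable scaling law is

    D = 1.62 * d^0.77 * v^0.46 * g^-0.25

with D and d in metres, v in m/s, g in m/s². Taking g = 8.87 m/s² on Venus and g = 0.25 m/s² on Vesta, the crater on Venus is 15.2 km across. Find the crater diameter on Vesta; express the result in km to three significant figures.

All impactor-dependent factors cancel in the ratio, leaving D_Vesta/D_Venus = (g_Vesta/g_Venus)^-0.25.
(0.25/8.87)^-0.25 = 0.02818^-0.25 = 2.441
D_Vesta = 2.441 × 15.2 km = 37.1 km

D ≈ 37.1 km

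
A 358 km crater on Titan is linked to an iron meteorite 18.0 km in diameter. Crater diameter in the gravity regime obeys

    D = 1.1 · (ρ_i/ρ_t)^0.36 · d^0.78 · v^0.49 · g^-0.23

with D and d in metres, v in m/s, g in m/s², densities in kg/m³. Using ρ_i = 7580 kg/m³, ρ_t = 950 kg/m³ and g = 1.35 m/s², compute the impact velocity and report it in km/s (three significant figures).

Rearranging for v: v = [D / (1.1 · (7580/950)^0.36 · 18000^0.78 · 1.35^-0.23)]^(1/0.49).
D = 358000 m.
(7580/950)^0.36 = 2.112
18000^0.78 = 2085
1.35^-0.23 = 0.9333
Denominator = 1.1 × 2.112 × 2085 × 0.9333 = 4521
D / 4521 = 358000 / 4521 = 79.19
v = 79.19^(1/0.49) = 79.19^2.0408 = 7496 m/s

v ≈ 7.50 km/s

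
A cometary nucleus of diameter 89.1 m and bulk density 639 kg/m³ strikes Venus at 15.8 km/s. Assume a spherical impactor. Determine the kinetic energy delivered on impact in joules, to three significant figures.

v = 15800 m/s.
Mass m = (π/6) ρ d³ = (π/6) × 639 × (89.1)³ = 2.367 × 10^8 kg
E = ½ m v² = 0.5 × 2.367 × 10^8 × (15800)² = 2.954 × 10^16 J

E ≈ 2.95 × 10^16 J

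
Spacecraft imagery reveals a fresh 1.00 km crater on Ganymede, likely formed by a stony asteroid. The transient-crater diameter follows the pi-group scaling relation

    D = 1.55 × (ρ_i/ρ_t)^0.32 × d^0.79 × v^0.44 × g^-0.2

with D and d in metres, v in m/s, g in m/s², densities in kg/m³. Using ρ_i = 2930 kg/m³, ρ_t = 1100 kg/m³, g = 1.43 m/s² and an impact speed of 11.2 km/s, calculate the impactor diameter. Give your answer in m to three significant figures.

d ≈ 14.7 m

Rearranging for d: d = [D / (1.55 · (2930/1100)^0.32 · 11200^0.44 · 1.43^-0.2)]^(1/0.79).
D = 1000 m.
(2930/1100)^0.32 = 1.368
11200^0.44 = 60.49
1.43^-0.2 = 0.9310
Denominator = 1.55 × 1.368 × 60.49 × 0.9310 = 119.4
D / 119.4 = 1000 / 119.4 = 8.375
d = 8.375^(1/0.79) = 8.375^1.2658 = 14.73 m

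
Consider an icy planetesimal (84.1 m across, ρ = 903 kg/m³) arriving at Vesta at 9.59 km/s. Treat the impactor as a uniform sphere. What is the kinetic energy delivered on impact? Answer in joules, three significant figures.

E ≈ 1.29 × 10^16 J

v = 9590 m/s.
Mass m = (π/6) ρ d³ = (π/6) × 903 × (84.1)³ = 2.812 × 10^8 kg
E = ½ m v² = 0.5 × 2.812 × 10^8 × (9590)² = 1.293 × 10^16 J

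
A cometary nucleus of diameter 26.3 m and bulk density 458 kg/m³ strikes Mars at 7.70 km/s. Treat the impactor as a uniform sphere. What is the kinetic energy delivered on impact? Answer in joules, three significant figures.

E ≈ 1.29 × 10^14 J

v = 7700 m/s.
Mass m = (π/6) ρ d³ = (π/6) × 458 × (26.3)³ = 4.362 × 10^6 kg
E = ½ m v² = 0.5 × 4.362 × 10^6 × (7700)² = 1.293 × 10^14 J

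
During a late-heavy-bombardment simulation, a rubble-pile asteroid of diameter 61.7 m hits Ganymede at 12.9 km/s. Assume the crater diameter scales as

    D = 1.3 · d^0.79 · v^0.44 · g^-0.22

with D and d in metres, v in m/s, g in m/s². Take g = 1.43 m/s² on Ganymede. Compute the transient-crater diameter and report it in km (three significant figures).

In SI units: v = 12900 m/s.
d^0.79 = 61.7^0.79 = 25.96
v^0.44 = 12900^0.44 = 64.37
g^-0.22 = 1.43^-0.22 = 0.9243
D = 1.3 × 25.96 × 64.37 × 0.9243 = 2008 m
   = 2.008 km

D ≈ 2.01 km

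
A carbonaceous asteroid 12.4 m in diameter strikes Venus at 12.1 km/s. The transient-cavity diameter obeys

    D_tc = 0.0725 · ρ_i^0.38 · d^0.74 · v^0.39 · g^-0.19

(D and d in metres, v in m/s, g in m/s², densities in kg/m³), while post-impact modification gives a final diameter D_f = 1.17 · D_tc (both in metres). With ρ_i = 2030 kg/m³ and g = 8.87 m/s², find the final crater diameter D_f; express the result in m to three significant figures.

D_f ≈ 255 m

v = 12100 m/s.
ρ_i^0.38 = 2030^0.38 = 18.07
d^0.74 = 12.4^0.74 = 6.444
v^0.39 = 12100^0.39 = 39.11
g^-0.19 = 8.87^-0.19 = 0.6605
D_tc = 0.0725 × 18.07 × 6.444 × 39.11 × 0.6605 = 218.1 m
D_f = 1.17 × 218.1 = 255.2 m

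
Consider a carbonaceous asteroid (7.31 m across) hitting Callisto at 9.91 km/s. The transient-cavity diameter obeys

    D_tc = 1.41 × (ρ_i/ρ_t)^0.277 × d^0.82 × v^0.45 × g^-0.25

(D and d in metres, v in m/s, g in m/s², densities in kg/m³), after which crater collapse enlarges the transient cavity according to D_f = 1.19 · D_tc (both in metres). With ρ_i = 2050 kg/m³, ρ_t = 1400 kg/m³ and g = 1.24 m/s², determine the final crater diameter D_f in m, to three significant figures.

D_f ≈ 567 m

v = 9910 m/s.
(ρ_i/ρ_t)^0.277 = (2050/1400)^0.277 = 1.111
d^0.82 = 7.31^0.82 = 5.110
v^0.45 = 9910^0.45 = 62.84
g^-0.25 = 1.24^-0.25 = 0.9476
D_tc = 1.41 × 1.111 × 5.110 × 62.84 × 0.9476 = 476.7 m
D_f = 1.19 × 476.7 = 567.3 m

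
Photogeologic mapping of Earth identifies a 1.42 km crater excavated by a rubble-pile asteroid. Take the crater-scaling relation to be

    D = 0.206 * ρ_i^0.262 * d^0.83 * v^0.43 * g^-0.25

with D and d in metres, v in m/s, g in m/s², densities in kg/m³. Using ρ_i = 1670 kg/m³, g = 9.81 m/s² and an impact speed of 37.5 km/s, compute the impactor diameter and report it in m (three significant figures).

Rearranging for d: d = [D / (0.206 · 1670^0.262 · 37500^0.43 · 9.81^-0.25)]^(1/0.83).
D = 1420 m.
1670^0.262 = 6.988
37500^0.43 = 92.65
9.81^-0.25 = 0.5650
Denominator = 0.206 × 6.988 × 92.65 × 0.5650 = 75.36
D / 75.36 = 1420 / 75.36 = 18.84
d = 18.84^(1/0.83) = 18.84^1.2048 = 34.37 m

d ≈ 34.4 m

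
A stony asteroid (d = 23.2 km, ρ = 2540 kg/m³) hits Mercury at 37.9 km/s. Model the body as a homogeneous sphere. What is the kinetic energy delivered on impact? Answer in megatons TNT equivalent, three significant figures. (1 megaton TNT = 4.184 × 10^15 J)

E ≈ 2.85 × 10^9 Mt TNT

d = 23200 m; v = 37900 m/s.
Mass m = (π/6) ρ d³ = (π/6) × 2540 × (23200)³ = 1.661 × 10^16 kg
E = ½ m v² = 0.5 × 1.661 × 10^16 × (37900)² = 1.193 × 10^25 J
   = 1.193 × 10^25 / 4.184×10^15 = 2.851 × 10^9 Mt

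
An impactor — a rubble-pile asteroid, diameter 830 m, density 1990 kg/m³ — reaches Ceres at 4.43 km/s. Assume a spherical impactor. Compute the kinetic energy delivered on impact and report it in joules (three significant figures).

E ≈ 5.85 × 10^18 J

v = 4430 m/s.
Mass m = (π/6) ρ d³ = (π/6) × 1990 × (830)³ = 5.958 × 10^11 kg
E = ½ m v² = 0.5 × 5.958 × 10^11 × (4430)² = 5.846 × 10^18 J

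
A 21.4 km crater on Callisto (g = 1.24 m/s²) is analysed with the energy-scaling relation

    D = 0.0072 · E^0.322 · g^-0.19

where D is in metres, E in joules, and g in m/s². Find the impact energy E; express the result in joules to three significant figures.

E ≈ 1.44 × 10^20 J

Rearranging: E = [D / (0.0072 · g^-0.19)]^(1/0.322).
D = 21400 m.
g^-0.19 = 1.24^-0.19 = 0.9600
D / (0.0072 × 0.9600) = 21400 / (6.912 × 10^-3) = 3.096 × 10^6
E = (3.096 × 10^6)^3.1056 = 1.438 × 10^20 J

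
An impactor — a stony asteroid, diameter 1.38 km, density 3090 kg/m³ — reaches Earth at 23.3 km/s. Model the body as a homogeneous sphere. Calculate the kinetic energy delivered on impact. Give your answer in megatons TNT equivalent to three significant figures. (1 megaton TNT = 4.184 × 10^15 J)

E ≈ 2.76 × 10^5 Mt TNT

d = 1380 m; v = 23300 m/s.
Mass m = (π/6) ρ d³ = (π/6) × 3090 × (1380)³ = 4.252 × 10^12 kg
E = ½ m v² = 0.5 × 4.252 × 10^12 × (23300)² = 1.154 × 10^21 J
   = 1.154 × 10^21 / 4.184×10^15 = 2.758 × 10^5 Mt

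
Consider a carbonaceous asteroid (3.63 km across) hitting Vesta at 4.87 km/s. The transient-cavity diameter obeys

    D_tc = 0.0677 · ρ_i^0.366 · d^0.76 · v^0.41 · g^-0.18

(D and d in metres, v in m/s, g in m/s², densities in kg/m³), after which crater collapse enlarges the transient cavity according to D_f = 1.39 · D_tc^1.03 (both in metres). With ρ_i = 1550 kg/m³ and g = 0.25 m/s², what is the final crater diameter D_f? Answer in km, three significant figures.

D_f ≈ 39.5 km

In SI: d = 3630 m, v = 4870 m/s.
ρ_i^0.366 = 1550^0.366 = 14.71
d^0.76 = 3630^0.76 = 507.6
v^0.41 = 4870^0.41 = 32.50
g^-0.18 = 0.25^-0.18 = 1.283
D_tc = 0.0677 × 14.71 × 507.6 × 32.50 × 1.283 = 21080 m
D_f = 1.39 × (21080)^1.03 = 39500 m
     = 39.50 km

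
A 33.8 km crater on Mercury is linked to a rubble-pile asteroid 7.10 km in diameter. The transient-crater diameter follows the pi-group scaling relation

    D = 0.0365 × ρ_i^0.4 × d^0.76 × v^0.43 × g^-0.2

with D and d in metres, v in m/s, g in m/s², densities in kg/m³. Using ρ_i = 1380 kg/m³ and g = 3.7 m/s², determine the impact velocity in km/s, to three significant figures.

v ≈ 25.8 km/s

Rearranging for v: v = [D / (0.0365 · 1380^0.4 · 7100^0.76 · 3.7^-0.2)]^(1/0.43).
D = 33800 m.
1380^0.4 = 18.03
7100^0.76 = 845.2
3.7^-0.2 = 0.7698
Denominator = 0.0365 × 18.03 × 845.2 × 0.7698 = 428.2
D / 428.2 = 33800 / 428.2 = 78.94
v = 78.94^(1/0.43) = 78.94^2.3256 = 25844 m/s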